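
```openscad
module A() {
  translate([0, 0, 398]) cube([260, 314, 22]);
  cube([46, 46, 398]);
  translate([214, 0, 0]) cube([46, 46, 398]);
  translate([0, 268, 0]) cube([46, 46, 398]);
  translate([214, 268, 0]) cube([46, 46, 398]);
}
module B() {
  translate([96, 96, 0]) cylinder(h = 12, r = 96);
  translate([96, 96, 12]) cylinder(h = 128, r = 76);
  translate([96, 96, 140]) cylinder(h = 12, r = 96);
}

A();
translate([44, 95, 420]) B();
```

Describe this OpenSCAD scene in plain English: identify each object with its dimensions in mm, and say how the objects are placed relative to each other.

A is a simple wooden stool: a rectangular seat 260 mm (x) by 314 mm (y), 22 mm thick, top face at z = 420 mm, on four square legs, each 46×46 mm in cross-section. The legs rest on z = 0, each flush with a corner of the seat.

B is a spool: two coaxial disc flanges of radius 96 mm and thickness 12 mm, joined by a core cylinder of radius 76 mm and height 128 mm. The lower flange rests on z = 0 and the three cylinders share a vertical axis.

The spool is on top of the stool.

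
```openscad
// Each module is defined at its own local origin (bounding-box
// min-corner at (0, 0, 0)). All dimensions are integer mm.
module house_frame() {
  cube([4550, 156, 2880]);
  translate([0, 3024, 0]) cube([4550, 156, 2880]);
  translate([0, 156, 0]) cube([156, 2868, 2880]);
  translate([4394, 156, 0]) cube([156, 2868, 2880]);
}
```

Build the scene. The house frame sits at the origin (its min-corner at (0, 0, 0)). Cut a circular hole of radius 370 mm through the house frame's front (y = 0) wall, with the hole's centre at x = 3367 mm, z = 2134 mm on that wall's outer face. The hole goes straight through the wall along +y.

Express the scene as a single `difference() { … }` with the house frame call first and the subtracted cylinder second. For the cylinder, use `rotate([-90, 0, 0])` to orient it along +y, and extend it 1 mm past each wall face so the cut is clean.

difference() {
  house_frame();
  translate([3367, -1, 2134]) rotate([-90, 0, 0]) cylinder(h = 158, r = 370);
}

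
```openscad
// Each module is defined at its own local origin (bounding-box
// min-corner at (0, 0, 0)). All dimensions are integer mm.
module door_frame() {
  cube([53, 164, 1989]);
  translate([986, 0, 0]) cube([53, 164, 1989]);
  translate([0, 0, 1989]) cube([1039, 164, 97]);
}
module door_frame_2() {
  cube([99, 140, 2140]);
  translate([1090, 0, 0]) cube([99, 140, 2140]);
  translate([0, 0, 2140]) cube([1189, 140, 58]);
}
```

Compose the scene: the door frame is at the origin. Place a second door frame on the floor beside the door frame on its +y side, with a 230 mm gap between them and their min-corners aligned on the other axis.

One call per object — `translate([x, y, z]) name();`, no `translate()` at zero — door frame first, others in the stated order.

door_frame();
translate([0, 394, 0]) door_frame_2();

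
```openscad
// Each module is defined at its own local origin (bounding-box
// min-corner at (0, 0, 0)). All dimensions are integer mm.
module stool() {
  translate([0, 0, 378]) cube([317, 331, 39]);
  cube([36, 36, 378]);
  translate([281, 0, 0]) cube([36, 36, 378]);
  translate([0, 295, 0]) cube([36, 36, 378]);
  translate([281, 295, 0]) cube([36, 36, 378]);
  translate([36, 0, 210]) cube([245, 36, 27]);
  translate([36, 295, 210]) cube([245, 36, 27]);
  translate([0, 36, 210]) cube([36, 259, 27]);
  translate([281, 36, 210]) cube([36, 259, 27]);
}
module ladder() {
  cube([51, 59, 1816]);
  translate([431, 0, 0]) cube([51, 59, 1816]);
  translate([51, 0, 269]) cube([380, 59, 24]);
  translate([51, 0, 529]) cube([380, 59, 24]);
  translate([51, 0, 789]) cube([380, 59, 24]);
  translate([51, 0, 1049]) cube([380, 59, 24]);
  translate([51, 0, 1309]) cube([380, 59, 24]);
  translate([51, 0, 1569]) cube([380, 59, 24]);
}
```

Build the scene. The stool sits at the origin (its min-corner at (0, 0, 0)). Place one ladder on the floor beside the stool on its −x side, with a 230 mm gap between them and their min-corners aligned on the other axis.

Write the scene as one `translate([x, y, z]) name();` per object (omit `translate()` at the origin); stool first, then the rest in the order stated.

stool();
translate([-712, 0, 0]) ladder();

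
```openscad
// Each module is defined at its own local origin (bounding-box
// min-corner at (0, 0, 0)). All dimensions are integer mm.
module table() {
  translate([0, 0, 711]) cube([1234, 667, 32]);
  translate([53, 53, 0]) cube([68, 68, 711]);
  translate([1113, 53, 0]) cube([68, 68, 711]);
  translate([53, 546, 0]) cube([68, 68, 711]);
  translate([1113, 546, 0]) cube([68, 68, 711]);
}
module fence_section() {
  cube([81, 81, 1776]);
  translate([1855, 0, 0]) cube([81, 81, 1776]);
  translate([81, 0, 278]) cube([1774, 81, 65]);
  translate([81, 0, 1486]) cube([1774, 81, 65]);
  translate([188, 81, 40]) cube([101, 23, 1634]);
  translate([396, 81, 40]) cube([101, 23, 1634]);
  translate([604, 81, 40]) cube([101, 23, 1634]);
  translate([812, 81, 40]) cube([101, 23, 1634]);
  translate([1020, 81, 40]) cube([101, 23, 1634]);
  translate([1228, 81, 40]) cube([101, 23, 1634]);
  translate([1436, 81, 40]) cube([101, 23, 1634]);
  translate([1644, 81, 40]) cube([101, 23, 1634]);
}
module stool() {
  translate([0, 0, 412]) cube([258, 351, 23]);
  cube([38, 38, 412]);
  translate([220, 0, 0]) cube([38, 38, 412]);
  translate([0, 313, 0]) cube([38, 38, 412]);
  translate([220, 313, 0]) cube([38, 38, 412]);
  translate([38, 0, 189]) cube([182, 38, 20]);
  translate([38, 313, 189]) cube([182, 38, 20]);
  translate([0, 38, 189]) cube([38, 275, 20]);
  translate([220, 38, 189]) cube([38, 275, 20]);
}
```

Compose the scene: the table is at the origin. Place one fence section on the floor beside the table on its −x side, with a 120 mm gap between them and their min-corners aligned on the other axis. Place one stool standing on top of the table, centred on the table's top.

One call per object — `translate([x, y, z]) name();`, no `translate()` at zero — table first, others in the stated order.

table();
translate([-2056, 0, 0]) fence_section();
translate([488, 158, 743]) stool();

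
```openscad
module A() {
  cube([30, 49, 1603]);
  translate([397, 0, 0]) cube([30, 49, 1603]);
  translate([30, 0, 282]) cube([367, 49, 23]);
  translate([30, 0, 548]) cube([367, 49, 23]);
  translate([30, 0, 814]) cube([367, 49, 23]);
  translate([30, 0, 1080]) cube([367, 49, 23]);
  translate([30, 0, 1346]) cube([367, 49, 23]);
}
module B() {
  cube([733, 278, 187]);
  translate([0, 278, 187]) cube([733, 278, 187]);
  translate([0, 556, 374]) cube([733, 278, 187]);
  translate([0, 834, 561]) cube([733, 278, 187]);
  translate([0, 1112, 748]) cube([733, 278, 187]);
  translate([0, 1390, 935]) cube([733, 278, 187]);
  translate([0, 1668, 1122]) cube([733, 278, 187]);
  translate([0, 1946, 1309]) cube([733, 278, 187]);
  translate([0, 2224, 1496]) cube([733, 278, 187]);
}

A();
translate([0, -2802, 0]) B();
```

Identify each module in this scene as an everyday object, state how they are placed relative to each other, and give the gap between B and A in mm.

A is a ladder. B is a staircase. The staircase is on the floor beside the ladder on its −y side. The gap between the staircase and the ladder is 300 mm.

The staircase's nearest face is 300 mm from the ladder's −y face.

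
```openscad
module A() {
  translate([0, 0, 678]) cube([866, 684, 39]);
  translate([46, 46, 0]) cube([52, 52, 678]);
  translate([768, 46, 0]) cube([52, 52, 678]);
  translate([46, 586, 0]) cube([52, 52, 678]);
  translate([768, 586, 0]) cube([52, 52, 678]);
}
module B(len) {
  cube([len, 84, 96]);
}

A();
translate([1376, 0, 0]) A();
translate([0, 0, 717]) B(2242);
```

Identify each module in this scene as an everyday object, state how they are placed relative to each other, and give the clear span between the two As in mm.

Second table starts at x = 1376; first ends at x = 866; clear span = 1376 − 866 = 510 mm.

A is a table. B is a beam. A beam spans the tops of two tables. The clear span between the two tables is 510 mm.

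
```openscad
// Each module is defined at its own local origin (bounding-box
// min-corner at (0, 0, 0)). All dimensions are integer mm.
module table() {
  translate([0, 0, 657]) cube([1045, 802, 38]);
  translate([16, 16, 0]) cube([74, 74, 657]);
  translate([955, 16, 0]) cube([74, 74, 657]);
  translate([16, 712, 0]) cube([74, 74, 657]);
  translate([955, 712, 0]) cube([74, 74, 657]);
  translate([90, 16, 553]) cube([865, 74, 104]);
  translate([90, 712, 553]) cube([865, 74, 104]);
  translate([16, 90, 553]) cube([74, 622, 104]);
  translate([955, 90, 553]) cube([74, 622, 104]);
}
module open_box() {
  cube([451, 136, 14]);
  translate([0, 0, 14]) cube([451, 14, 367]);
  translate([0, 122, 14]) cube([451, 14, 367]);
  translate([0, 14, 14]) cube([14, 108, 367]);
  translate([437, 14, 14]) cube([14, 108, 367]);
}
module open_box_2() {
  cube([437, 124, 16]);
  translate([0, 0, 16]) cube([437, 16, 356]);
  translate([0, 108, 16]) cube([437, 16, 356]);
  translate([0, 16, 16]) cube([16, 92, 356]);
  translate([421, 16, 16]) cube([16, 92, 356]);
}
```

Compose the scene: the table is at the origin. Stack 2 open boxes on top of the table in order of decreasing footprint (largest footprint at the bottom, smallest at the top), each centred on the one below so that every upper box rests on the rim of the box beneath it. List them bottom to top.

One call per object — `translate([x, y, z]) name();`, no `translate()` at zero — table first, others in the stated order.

table();
translate([297, 333, 695]) open_box();
translate([304, 339, 1076]) open_box_2();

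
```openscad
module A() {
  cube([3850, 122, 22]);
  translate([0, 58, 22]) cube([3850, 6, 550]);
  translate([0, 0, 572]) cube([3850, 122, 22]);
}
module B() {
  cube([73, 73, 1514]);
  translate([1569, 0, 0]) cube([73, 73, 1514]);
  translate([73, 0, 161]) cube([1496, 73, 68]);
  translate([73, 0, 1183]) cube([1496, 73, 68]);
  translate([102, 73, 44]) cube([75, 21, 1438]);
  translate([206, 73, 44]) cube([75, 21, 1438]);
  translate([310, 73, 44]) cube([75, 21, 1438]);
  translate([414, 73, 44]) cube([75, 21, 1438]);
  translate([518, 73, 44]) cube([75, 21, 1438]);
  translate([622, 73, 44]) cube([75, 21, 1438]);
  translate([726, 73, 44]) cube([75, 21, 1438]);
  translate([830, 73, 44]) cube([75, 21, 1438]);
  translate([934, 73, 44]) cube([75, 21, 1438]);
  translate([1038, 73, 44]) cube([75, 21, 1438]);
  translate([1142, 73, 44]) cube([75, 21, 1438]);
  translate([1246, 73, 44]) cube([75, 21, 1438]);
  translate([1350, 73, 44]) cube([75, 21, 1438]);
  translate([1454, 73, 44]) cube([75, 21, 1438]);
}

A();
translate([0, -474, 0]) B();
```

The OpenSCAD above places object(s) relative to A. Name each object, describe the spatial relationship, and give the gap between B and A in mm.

The fence section's nearest face is 380 mm from the I-beam's −y face.

A is an I-beam. B is a fence section. The fence section is on the floor beside the I-beam on its −y side. The gap between the fence section and the I-beam is 380 mm.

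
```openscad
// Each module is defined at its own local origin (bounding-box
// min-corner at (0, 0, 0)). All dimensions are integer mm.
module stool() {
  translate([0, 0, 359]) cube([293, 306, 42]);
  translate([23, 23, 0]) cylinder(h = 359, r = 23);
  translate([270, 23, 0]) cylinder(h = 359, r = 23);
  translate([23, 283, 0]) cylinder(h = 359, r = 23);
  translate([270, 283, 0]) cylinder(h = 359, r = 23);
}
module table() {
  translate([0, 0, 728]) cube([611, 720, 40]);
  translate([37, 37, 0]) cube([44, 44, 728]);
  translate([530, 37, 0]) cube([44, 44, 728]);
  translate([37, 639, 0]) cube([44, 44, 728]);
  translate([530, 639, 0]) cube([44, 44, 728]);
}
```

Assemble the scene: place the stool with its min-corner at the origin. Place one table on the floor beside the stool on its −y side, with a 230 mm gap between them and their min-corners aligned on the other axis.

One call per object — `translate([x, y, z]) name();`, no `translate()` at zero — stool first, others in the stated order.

stool();
translate([0, -950, 0]) table();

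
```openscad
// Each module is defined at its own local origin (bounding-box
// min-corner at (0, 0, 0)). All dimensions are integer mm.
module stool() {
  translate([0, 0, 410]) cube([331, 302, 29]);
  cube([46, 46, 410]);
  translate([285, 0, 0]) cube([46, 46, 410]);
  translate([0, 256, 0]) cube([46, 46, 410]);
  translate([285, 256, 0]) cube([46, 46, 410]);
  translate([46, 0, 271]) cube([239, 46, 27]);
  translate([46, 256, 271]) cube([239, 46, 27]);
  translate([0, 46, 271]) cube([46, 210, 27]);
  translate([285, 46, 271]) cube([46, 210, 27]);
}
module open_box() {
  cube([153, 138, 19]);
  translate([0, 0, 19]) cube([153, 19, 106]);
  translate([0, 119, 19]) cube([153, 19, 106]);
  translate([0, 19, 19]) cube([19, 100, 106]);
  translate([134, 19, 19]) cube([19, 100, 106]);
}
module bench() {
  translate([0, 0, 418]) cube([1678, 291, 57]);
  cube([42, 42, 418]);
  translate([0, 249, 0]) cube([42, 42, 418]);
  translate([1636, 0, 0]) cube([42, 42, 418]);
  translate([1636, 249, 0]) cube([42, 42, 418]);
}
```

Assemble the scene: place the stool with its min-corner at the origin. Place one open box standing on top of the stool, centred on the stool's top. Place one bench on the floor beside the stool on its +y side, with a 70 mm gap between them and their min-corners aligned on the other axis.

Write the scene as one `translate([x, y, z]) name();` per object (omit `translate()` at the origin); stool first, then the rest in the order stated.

stool();
translate([89, 82, 439]) open_box();
translate([0, 372, 0]) bench();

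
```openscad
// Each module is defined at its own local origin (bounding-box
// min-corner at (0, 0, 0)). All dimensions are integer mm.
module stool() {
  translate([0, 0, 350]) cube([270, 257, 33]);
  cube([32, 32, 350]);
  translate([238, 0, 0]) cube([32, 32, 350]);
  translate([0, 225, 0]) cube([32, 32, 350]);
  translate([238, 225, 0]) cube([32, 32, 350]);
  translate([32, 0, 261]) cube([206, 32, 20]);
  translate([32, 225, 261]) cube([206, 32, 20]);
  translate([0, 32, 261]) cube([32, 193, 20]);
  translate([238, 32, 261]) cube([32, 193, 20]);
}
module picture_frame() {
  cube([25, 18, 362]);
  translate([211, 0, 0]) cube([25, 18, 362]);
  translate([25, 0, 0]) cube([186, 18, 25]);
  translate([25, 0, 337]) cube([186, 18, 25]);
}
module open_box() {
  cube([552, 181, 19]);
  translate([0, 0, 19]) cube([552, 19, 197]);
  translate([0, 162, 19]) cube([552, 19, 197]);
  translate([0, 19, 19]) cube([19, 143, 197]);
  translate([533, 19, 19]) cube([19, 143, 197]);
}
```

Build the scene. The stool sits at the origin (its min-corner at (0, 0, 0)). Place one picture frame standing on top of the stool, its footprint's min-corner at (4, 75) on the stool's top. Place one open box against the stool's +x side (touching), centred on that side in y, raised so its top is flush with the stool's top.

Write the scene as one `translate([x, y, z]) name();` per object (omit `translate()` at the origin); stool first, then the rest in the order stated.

stool();
translate([4, 75, 383]) picture_frame();
translate([270, 38, 167]) open_box();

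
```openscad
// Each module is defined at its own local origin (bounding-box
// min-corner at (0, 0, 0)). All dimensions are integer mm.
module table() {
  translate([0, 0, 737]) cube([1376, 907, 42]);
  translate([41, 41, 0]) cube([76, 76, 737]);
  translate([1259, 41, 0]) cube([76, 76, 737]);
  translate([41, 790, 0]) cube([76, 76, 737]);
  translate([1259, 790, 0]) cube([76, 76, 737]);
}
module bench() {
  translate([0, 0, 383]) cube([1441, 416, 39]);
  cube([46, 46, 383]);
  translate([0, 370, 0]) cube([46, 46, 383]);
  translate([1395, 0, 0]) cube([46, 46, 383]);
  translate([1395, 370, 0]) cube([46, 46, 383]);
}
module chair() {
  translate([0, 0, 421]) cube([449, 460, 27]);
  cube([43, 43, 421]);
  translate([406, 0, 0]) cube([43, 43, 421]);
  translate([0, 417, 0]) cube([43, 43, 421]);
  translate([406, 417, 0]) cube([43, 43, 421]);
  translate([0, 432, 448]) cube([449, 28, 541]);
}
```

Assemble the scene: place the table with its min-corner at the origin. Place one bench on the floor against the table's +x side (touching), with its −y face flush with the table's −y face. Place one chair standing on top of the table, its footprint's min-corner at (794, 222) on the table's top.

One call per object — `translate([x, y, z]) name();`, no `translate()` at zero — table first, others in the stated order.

table();
translate([1376, 0, 0]) bench();
translate([794, 222, 779]) chair();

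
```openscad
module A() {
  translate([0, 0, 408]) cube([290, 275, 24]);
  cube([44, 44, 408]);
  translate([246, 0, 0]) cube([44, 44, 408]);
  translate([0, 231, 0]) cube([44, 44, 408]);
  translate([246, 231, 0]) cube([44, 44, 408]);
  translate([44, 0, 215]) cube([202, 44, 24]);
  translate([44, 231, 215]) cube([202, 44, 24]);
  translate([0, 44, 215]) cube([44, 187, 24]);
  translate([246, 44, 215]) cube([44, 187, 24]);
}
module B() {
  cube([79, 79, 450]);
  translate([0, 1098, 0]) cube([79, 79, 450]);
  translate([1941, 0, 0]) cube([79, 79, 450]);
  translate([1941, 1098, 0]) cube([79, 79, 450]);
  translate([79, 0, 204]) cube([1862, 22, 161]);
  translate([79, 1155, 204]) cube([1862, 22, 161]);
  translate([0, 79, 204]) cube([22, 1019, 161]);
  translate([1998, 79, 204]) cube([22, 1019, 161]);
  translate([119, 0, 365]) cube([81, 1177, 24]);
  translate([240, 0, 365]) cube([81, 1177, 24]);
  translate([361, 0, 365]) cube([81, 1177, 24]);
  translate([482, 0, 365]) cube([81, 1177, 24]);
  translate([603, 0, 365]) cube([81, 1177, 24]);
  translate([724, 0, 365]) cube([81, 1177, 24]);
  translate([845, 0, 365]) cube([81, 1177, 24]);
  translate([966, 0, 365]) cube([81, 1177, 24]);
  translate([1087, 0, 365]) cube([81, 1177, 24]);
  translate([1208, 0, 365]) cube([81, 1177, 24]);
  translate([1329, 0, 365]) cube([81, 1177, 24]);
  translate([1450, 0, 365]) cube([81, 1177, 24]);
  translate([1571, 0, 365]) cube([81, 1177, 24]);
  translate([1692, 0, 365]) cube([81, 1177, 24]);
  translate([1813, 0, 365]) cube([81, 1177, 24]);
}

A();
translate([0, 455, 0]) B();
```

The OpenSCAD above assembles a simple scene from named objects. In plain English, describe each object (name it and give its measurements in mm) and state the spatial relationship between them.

A is a four-legged stool. The seat is 290×275 mm, 24 mm thick, top at z = 432 mm. It stands on four square legs, each 44×44 mm in cross-section, from z = 0 to the seat underside, each flush with a corner of the seat. Four stretchers, 44 mm wide and 24 mm tall, connect adjacent legs with their undersides at z = 215 mm, each running between the inner faces of the legs it joins and aligned with the legs' outer faces on the other axis.

B is a bed frame 2020 mm long (x) by 1177 mm wide (y). Four 79×79 mm corner posts, 450 mm tall, at the corners of the footprint. Four rails of 22 mm thickness and 161 mm height run between adjacent posts with their undersides at z = 204 mm, their outer faces flush with the outside of the frame (the two x-running rails run between the posts' inner faces; the two y-running rails run between the posts' inner faces). 15 slats, each 81 mm wide (x) and 24 mm thick, lie across the top of the two x-running rails, running the full 1177 mm width of the frame in y; the slats are evenly spaced along x between the inner faces of the end posts with equal gaps (rounded down to the nearest mm) at the −x end and between each pair — any rounding remainder accumulates at the +x end.

The bed frame is on the floor beside the stool on its +y side.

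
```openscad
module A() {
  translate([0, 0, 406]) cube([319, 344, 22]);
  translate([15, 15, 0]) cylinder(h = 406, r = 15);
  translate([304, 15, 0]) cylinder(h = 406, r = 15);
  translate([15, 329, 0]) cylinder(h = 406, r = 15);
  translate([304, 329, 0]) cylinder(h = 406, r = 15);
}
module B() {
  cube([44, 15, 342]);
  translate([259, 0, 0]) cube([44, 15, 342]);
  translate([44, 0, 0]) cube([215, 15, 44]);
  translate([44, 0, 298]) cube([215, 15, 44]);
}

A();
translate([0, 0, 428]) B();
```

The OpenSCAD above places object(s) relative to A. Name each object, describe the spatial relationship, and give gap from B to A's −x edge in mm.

The picture frame's min-x is at 0; the stool's min-x is 0; gap = 0 mm.

A is a stool. B is a picture frame. The picture frame is on top of the stool. The gap from the picture frame to the stool's −x edge is 0 mm.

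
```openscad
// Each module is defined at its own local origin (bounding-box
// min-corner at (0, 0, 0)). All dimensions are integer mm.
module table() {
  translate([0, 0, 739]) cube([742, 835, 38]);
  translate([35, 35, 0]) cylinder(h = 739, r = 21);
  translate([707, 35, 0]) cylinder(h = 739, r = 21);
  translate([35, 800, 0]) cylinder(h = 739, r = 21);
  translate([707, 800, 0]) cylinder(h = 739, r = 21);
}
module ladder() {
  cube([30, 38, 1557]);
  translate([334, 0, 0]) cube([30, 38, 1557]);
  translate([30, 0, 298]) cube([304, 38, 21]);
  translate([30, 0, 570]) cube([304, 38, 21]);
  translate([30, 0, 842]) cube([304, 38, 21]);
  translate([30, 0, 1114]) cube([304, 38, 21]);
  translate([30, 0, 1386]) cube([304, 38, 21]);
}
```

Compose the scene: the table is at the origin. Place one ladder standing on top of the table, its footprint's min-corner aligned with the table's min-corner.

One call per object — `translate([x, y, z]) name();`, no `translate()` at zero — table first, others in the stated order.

table();
translate([0, 0, 777]) ladder();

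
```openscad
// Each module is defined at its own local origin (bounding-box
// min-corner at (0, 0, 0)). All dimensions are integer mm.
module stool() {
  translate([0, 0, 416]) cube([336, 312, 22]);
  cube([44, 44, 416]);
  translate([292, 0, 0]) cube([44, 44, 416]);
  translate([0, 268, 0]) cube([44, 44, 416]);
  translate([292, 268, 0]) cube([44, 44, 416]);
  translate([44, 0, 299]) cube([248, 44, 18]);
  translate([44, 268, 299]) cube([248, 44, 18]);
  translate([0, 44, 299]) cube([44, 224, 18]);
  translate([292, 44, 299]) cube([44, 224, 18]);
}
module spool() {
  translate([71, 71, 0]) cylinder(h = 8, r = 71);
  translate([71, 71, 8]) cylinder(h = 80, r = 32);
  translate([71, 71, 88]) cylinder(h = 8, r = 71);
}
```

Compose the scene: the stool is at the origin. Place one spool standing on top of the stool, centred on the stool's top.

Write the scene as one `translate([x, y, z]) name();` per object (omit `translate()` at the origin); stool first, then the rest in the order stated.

stool();
translate([97, 85, 438]) spool();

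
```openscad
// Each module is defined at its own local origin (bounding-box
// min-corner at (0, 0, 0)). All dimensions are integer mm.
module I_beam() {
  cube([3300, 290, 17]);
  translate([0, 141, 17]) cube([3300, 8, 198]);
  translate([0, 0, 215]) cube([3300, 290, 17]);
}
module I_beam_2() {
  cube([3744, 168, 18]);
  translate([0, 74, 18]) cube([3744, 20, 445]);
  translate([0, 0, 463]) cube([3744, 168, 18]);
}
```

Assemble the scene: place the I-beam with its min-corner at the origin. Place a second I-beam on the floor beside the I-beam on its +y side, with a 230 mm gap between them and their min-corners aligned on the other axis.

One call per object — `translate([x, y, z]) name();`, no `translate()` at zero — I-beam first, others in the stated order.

I_beam();
translate([0, 520, 0]) I_beam_2();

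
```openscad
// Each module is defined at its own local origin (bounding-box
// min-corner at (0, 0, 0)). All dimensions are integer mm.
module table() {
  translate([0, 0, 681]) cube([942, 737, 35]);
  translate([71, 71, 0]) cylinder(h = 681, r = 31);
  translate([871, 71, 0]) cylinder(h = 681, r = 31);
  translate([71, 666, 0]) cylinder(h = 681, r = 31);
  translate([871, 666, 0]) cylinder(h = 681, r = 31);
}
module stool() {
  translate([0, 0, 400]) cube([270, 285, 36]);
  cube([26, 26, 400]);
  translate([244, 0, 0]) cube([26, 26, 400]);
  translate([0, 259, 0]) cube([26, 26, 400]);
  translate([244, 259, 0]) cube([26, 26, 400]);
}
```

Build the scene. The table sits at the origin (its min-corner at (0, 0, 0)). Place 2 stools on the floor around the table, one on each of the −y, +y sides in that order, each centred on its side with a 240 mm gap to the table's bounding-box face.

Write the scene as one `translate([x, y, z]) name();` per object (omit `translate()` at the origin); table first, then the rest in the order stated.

table();
translate([336, -525, 0]) stool();
translate([336, 977, 0]) stool();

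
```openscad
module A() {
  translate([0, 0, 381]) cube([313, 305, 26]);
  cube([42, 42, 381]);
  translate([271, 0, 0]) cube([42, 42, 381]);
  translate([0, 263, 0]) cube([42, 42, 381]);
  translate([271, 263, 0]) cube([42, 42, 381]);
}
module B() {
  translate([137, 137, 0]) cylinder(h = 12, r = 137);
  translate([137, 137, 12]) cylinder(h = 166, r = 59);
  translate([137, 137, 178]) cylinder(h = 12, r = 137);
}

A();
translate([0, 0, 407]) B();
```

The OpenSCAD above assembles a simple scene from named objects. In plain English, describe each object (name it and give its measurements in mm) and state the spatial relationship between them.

A is a four-legged stool. The seat is a 313×305×26 mm slab whose top surface is at z = 407 mm; four square legs, each 42×42 mm in cross-section, run from the floor (z = 0) to the underside of the seat, each flush with a corner of the seat.

B is a spool: two coaxial disc flanges of radius 137 mm and thickness 12 mm, joined by a core cylinder of radius 59 mm and height 166 mm. The lower flange rests on z = 0 and the three cylinders share a vertical axis.

The spool is on top of the stool.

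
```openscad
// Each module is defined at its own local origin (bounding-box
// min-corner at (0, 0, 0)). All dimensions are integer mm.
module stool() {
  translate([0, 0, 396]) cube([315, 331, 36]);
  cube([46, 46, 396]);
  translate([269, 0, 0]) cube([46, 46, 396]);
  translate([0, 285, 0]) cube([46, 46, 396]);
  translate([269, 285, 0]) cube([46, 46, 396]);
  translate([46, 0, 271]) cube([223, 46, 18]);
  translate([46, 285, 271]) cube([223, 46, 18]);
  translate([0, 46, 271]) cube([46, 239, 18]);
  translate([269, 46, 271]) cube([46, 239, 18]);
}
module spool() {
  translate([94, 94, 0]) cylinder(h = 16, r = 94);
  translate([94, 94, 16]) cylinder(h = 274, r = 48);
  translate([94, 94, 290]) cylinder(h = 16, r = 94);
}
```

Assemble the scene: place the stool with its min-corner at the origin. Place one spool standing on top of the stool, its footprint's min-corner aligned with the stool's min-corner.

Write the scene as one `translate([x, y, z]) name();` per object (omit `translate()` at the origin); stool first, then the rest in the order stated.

stool();
translate([0, 0, 432]) spool();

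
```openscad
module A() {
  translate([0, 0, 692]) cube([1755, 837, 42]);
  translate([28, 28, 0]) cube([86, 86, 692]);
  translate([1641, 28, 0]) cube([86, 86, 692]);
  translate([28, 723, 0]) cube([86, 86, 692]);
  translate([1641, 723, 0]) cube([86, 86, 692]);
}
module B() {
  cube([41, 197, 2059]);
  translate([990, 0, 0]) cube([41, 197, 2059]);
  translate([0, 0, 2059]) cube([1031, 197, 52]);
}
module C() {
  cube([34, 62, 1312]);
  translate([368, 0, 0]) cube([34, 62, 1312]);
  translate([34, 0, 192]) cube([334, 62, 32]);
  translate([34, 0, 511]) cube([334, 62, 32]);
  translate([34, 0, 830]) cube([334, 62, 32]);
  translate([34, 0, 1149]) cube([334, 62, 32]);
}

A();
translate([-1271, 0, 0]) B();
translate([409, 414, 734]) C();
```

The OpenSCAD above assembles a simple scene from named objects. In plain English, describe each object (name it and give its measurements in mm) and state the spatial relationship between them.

A is a rectangular dining table. The top is 1755×837×42 mm with its upper surface at z = 734 mm. It stands on four 86×86 mm square legs, each inset 28 mm from the nearest pair of top edges, running from the floor to the underside of the top.

B is a door frame. The clear opening is 949 mm wide and 2059 mm high. Two 41 mm wide jambs, 197 mm deep, stand either side of the opening from the floor to the top of the opening. A 52 mm thick head sits across the top of both jambs, spanning the full outside width of the frame.

C is a wooden ladder with two side rails of 34×62 mm section and 1312 mm height, set 402 mm apart overall. Between them run 4 rectangular rungs (62 mm deep, 32 mm thick), front faces flush with the rails' −y face. The bottom of the first rung is 192 mm above the floor and each subsequent rung is 319 mm higher than the one below.

The door frame is on the floor beside the table on its −x side. The ladder is on top of the table.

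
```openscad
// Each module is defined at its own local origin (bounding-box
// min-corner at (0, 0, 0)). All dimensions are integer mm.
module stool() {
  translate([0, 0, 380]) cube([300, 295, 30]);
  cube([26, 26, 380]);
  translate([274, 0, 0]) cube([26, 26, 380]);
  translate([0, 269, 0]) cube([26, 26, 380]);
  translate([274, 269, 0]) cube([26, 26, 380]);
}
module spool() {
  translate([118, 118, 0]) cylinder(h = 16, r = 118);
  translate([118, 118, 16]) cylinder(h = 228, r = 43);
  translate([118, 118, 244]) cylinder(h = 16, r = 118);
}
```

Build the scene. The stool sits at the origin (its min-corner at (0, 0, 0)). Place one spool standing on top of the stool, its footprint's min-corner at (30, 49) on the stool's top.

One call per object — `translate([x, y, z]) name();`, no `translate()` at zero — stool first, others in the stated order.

stool();
translate([30, 49, 410]) spool();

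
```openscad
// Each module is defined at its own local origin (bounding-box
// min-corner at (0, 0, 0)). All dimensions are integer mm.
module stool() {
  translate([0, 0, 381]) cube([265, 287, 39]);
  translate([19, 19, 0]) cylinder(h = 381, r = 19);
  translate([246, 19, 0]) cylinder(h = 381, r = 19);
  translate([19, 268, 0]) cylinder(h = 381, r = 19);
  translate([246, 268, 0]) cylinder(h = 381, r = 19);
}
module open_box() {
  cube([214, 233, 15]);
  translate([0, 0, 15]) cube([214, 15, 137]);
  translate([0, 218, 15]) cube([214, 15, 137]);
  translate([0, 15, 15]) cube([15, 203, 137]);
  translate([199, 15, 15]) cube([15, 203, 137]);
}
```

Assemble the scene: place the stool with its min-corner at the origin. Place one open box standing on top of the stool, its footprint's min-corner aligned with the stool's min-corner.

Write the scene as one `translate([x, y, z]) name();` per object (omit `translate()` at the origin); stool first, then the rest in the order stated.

stool();
translate([0, 0, 420]) open_box();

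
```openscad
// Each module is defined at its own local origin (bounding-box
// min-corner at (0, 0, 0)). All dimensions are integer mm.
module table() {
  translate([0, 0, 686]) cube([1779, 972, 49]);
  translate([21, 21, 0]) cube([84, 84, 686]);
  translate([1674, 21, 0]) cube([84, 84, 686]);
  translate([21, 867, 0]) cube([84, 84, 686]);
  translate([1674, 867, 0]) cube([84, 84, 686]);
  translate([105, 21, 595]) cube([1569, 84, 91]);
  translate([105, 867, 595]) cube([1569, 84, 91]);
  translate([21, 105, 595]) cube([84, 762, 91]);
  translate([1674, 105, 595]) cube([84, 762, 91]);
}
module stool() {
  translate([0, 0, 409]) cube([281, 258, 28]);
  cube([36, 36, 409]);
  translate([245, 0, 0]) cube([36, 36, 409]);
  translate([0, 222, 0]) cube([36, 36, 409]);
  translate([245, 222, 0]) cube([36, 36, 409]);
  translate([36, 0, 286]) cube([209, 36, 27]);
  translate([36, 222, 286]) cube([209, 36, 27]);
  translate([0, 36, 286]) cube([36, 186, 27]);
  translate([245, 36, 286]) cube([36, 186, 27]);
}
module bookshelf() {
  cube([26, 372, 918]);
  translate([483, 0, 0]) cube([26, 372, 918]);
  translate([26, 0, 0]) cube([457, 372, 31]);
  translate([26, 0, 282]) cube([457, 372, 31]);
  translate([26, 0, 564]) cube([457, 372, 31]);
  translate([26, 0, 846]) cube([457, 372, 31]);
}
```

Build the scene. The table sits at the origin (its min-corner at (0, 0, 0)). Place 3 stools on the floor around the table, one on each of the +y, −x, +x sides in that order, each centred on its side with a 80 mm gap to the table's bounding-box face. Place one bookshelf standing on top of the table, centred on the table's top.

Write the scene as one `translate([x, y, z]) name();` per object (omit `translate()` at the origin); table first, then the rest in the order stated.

table();
translate([749, 1052, 0]) stool();
translate([-361, 357, 0]) stool();
translate([1859, 357, 0]) stool();
translate([635, 300, 735]) bookshelf();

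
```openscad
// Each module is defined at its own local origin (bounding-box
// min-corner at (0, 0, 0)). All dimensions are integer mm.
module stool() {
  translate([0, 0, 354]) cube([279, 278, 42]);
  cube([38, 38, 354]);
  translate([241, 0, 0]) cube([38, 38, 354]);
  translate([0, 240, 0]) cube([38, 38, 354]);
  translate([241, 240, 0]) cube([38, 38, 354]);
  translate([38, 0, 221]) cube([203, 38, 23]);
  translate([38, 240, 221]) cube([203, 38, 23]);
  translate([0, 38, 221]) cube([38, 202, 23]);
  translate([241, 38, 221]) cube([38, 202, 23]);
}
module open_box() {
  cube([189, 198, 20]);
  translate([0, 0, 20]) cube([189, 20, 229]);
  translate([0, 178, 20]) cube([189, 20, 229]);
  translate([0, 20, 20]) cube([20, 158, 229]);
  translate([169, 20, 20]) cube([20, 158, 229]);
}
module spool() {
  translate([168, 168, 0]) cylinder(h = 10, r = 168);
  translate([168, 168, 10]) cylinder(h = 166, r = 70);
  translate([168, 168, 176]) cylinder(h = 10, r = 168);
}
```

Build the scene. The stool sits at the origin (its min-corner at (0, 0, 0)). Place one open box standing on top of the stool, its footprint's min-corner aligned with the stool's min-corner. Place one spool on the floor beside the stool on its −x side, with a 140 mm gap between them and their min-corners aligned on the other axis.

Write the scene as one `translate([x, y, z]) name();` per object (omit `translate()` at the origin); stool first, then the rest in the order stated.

stool();
translate([0, 0, 396]) open_box();
translate([-476, 0, 0]) spool();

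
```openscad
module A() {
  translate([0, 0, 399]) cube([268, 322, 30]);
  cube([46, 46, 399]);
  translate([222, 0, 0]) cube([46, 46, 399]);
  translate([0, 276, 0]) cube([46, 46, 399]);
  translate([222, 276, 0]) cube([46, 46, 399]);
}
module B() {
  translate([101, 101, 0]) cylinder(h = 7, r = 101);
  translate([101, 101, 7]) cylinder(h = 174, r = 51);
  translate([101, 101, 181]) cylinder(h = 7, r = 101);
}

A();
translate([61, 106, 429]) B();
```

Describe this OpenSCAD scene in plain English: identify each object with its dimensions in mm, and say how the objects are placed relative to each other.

A is a simple wooden stool: a rectangular seat 268 mm (x) by 322 mm (y), 30 mm thick, top face at z = 429 mm, on four square legs, each 46×46 mm in cross-section. The legs rest on z = 0, each flush with a corner of the seat.

B is a spool: two coaxial disc flanges of radius 101 mm and thickness 7 mm, joined by a core cylinder of radius 51 mm and height 174 mm. The lower flange rests on z = 0 and the three cylinders share a vertical axis.

The spool is on top of the stool.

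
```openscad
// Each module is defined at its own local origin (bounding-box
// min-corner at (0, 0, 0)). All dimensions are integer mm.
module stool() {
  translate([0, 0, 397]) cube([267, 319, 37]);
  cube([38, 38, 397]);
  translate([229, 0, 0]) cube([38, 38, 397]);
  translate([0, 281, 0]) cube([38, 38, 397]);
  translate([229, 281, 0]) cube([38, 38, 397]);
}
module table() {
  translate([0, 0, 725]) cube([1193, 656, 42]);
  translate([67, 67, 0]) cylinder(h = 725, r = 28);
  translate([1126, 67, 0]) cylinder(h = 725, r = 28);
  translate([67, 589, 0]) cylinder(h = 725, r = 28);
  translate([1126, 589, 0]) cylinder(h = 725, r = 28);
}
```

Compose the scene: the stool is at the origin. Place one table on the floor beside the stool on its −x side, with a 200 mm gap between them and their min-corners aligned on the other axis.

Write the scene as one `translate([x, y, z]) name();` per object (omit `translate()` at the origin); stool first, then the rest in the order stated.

stool();
translate([-1393, 0, 0]) table();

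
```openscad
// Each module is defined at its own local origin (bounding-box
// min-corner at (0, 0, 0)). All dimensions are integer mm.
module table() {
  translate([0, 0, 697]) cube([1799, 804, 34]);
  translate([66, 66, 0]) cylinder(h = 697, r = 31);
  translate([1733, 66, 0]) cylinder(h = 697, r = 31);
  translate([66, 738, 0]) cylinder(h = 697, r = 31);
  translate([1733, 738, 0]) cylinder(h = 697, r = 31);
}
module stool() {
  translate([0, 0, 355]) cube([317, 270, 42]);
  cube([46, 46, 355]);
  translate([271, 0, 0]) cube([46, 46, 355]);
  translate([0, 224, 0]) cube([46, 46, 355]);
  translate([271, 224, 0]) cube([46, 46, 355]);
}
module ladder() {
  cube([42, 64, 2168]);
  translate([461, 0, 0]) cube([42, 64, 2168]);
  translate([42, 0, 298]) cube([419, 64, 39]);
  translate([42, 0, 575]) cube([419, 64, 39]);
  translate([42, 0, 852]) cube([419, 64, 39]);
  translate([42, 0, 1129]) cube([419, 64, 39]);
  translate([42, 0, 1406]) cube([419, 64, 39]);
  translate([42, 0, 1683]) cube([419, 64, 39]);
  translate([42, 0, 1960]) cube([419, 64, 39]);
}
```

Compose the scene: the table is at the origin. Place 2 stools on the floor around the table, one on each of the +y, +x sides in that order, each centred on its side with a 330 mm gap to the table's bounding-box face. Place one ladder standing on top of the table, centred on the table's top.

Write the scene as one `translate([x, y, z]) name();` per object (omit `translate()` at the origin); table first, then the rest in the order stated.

table();
translate([741, 1134, 0]) stool();
translate([2129, 267, 0]) stool();
translate([648, 370, 731]) ladder();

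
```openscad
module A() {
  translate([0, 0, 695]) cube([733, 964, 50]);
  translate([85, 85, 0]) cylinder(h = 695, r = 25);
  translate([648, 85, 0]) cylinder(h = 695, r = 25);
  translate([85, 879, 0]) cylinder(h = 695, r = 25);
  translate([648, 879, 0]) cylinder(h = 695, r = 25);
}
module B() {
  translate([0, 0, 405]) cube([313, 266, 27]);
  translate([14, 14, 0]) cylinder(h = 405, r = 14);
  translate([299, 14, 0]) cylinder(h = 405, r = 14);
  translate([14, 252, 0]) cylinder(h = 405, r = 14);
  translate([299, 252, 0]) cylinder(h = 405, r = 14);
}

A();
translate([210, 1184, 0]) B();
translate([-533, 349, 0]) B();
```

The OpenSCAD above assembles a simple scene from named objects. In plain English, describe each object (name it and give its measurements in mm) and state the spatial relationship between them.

A is a table: top 733 mm (x) × 964 mm (y), 50 mm thick, upper face at z = 745 mm, on four round legs of 50 mm diameter, each leg's bounding box inset 60 mm from the nearest pair of top edges, running from z = 0 to the bottom of the top.

B is a simple wooden stool: a rectangular seat 313 mm (x) by 266 mm (y), 27 mm thick, top face at z = 432 mm, on four round legs, each 28 mm in diameter. The legs rest on z = 0, each leg's axis is inset half a diameter from the nearest pair of seat edges (so the leg's bounding box is flush with the corner).

Two stools sit around the table at the +y, −x sides.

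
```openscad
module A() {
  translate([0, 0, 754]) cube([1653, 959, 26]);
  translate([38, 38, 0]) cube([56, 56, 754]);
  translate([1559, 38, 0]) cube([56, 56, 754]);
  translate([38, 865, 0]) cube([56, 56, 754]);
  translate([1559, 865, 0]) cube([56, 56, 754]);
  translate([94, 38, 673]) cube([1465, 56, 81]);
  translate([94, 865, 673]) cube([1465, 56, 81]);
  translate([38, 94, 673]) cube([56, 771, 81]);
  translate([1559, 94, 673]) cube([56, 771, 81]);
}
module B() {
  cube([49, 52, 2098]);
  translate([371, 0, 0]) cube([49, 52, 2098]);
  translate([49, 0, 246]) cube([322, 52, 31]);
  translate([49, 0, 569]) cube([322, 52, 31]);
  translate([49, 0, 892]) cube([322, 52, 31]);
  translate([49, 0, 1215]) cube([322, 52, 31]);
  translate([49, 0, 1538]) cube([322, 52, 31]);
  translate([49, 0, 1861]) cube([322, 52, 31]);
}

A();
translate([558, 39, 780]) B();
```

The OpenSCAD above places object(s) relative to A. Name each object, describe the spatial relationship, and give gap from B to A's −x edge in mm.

A is a table. B is a ladder. The ladder is on top of the table. The gap from the ladder to the table's −x edge is 558 mm.

The ladder's min-x is at 558; the table's min-x is 0; gap = 558 mm.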